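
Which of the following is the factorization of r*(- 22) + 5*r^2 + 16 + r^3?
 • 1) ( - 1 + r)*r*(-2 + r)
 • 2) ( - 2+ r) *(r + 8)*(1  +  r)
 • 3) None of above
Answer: 3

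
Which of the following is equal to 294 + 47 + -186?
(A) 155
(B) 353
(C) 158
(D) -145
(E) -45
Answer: A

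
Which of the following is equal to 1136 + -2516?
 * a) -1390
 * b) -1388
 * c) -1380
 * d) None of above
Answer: c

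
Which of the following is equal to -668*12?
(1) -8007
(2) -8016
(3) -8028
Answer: 2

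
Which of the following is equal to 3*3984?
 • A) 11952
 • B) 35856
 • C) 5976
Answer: A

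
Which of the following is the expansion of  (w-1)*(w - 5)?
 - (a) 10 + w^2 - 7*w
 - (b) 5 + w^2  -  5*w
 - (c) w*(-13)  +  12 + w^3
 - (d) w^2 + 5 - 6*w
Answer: d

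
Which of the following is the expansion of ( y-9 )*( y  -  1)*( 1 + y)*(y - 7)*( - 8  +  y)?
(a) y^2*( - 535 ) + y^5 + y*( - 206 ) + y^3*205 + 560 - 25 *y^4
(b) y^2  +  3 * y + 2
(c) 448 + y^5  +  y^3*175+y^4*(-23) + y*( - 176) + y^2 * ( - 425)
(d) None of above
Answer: d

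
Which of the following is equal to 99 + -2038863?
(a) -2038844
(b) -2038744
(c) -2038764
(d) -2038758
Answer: c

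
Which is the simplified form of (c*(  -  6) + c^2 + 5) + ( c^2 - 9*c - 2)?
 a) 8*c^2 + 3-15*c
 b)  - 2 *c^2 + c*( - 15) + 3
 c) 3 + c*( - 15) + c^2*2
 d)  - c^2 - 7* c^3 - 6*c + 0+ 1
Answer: c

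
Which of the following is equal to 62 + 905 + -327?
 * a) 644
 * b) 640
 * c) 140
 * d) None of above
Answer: b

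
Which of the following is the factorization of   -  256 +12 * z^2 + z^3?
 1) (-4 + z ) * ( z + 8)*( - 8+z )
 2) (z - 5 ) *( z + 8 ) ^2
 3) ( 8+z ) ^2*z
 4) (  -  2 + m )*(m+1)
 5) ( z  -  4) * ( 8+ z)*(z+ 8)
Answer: 5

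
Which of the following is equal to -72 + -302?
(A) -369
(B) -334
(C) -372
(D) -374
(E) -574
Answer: D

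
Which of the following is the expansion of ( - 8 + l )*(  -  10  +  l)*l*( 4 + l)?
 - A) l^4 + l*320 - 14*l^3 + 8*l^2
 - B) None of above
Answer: A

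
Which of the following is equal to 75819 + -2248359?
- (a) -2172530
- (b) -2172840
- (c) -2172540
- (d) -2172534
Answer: c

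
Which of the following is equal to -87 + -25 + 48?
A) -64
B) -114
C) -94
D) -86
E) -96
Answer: A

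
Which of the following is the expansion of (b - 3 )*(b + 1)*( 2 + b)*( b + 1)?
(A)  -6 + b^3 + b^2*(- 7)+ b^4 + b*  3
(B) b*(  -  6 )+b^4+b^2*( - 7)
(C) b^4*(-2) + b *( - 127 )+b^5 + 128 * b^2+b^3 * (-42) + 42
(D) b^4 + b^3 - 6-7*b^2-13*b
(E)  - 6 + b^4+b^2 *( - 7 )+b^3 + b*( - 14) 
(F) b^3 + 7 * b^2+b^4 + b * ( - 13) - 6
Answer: D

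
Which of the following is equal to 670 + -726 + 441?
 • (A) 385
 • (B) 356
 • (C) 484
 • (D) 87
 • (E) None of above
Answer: A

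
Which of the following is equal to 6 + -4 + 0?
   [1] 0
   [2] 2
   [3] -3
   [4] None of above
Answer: 2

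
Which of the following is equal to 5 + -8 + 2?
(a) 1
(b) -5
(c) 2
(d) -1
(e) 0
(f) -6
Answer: d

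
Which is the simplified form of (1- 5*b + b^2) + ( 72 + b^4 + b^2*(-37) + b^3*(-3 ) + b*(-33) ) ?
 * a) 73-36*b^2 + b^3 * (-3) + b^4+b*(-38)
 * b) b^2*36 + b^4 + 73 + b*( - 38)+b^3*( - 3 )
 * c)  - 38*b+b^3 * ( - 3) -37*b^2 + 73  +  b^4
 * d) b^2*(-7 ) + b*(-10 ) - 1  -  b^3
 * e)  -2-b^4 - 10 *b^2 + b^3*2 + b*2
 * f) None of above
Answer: a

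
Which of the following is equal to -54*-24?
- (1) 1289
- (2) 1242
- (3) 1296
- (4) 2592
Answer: 3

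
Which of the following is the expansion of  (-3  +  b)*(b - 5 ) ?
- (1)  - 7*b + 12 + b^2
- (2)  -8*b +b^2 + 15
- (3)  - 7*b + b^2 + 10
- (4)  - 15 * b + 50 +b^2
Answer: 2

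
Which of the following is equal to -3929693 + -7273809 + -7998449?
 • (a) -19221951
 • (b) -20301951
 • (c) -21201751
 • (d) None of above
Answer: d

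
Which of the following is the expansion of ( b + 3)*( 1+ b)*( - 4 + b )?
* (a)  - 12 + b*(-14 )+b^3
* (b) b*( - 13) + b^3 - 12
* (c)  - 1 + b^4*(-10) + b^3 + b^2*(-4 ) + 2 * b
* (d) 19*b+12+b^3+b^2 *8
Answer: b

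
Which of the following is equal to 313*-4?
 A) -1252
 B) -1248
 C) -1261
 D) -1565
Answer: A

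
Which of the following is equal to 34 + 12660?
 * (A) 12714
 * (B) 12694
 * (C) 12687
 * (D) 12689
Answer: B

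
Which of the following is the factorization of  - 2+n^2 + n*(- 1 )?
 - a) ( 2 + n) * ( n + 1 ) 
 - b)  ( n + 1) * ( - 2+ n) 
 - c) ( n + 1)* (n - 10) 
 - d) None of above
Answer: b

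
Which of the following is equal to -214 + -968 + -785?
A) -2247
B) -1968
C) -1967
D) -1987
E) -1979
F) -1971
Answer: C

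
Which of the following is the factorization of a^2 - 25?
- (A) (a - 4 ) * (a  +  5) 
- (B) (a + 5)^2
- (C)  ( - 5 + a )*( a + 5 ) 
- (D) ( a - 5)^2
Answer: C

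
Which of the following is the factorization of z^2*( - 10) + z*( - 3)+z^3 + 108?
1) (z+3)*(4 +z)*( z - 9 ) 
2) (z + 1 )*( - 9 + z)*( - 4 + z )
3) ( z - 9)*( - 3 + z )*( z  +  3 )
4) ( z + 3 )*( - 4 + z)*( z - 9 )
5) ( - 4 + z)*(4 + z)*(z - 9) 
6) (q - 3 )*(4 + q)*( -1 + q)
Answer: 4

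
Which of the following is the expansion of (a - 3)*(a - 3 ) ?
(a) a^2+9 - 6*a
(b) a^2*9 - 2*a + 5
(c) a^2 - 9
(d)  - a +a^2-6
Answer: a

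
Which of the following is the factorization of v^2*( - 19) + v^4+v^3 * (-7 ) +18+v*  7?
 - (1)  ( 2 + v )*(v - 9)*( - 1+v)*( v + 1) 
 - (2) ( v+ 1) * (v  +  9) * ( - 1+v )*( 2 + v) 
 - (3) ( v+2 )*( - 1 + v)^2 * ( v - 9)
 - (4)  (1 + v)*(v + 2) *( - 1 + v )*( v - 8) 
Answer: 1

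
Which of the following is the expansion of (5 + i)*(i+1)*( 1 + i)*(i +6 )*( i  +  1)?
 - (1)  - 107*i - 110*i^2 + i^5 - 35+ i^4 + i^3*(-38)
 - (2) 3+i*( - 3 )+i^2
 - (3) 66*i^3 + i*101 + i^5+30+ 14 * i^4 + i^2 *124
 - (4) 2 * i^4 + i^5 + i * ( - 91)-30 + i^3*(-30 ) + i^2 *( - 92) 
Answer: 3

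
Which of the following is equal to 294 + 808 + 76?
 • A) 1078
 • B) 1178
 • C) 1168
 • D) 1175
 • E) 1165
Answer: B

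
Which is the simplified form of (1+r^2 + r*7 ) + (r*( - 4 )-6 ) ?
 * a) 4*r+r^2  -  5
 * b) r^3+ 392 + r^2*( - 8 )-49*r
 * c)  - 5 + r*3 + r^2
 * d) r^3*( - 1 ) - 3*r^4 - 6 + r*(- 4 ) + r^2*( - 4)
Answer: c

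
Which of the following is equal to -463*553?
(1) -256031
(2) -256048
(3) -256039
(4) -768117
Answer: 3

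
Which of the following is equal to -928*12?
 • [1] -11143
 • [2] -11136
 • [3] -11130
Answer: 2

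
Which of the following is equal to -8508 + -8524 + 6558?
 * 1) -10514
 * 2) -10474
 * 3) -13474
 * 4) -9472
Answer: 2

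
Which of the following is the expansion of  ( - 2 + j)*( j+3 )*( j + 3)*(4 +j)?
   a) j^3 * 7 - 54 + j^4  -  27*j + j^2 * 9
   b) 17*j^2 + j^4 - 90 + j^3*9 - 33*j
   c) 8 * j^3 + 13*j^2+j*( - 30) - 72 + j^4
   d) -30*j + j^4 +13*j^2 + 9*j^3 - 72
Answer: c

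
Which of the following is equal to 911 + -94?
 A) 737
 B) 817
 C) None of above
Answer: B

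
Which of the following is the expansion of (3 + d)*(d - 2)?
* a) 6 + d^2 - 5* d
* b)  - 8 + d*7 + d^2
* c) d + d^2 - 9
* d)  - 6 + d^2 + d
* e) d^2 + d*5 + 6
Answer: d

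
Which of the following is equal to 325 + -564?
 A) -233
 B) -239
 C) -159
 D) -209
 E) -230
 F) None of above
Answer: B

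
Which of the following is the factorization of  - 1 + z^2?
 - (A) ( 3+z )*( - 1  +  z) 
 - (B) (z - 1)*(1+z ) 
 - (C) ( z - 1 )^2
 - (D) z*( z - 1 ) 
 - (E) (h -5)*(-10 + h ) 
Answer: B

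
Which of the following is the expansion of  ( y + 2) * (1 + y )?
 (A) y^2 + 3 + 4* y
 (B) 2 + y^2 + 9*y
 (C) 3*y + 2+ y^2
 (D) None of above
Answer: C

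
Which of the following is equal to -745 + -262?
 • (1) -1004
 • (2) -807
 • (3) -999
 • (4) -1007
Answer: 4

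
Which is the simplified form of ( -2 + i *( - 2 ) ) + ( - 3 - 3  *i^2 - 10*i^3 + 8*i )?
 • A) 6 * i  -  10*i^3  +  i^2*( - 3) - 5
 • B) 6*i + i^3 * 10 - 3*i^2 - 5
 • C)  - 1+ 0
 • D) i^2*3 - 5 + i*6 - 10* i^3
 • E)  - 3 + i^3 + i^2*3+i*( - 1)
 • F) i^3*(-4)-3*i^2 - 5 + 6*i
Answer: A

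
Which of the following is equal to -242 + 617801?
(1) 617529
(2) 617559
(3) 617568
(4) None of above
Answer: 2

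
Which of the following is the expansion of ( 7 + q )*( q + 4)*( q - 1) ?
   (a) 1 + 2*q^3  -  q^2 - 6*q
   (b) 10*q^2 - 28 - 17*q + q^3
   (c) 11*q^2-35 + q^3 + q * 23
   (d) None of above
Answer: d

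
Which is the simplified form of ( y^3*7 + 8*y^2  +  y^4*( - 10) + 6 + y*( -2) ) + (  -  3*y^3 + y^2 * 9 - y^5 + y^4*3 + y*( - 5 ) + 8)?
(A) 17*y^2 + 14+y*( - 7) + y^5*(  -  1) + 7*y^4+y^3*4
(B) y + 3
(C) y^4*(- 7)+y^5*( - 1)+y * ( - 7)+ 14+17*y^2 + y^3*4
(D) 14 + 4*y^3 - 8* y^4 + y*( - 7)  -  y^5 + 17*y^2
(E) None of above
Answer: C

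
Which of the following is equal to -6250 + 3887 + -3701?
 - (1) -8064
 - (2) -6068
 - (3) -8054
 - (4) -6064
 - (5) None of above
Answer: 4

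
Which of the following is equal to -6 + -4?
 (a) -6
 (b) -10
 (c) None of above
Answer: b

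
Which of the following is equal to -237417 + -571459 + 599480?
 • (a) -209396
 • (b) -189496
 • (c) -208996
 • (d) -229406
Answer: a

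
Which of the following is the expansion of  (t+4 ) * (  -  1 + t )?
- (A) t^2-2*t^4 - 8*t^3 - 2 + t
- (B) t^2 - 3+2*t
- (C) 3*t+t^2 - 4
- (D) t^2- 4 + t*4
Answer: C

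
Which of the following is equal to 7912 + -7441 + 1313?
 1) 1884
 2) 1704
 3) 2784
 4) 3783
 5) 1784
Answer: 5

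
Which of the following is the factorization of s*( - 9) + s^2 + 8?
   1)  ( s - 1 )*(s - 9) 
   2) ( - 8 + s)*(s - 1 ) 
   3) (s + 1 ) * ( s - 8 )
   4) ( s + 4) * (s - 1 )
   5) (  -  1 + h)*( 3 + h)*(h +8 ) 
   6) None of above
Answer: 2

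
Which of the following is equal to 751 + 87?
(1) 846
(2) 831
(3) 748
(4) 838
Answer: 4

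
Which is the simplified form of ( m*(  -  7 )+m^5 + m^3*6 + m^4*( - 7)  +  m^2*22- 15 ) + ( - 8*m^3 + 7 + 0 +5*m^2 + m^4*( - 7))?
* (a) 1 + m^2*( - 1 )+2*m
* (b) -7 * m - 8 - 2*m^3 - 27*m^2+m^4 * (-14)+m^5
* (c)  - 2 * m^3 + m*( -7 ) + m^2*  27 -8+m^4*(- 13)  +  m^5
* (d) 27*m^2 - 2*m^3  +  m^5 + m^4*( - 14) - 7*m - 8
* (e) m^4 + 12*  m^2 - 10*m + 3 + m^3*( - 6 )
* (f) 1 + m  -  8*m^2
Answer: d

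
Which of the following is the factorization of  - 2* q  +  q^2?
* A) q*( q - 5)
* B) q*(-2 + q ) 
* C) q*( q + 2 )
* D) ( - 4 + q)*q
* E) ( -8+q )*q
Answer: B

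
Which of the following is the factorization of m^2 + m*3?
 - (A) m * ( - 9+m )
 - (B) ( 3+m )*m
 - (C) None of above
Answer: B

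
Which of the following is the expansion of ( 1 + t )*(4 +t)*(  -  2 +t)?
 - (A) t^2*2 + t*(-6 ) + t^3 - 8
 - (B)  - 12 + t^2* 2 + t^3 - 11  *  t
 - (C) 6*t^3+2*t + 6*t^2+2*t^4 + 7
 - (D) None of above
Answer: D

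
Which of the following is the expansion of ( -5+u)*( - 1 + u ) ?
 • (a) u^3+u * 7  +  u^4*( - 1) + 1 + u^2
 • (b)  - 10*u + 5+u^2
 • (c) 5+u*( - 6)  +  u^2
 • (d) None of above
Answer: c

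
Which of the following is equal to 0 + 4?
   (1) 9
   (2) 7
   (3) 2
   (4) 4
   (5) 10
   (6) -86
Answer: 4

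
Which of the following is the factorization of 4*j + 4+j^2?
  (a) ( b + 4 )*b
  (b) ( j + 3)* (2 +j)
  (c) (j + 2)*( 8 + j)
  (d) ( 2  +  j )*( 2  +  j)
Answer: d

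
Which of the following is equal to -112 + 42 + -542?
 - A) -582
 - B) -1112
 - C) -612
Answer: C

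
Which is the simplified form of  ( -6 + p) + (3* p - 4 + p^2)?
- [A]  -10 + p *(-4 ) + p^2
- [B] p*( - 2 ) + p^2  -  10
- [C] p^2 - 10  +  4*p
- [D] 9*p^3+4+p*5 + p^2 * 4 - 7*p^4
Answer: C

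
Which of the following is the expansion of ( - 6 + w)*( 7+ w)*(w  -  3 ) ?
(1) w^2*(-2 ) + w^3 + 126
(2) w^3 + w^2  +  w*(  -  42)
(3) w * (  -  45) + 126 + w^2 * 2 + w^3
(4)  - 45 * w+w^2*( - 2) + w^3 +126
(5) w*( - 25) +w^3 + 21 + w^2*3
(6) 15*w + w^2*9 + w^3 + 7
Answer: 4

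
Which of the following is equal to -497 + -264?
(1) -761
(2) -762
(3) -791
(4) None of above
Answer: 1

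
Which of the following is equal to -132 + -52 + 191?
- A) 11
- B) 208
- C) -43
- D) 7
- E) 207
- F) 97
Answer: D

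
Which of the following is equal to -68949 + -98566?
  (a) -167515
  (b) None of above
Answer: a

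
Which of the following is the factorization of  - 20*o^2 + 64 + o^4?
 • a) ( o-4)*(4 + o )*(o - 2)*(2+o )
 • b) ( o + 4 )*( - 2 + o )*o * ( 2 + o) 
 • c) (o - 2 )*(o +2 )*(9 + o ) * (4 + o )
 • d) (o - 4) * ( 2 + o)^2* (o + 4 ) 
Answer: a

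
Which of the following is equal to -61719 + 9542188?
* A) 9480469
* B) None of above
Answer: A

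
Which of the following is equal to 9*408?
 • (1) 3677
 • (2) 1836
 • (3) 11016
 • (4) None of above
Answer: 4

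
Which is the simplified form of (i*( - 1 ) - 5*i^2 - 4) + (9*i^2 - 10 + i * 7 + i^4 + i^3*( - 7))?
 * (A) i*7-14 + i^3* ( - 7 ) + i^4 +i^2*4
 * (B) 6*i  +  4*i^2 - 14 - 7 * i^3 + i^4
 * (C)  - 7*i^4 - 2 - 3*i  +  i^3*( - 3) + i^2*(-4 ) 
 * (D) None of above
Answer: B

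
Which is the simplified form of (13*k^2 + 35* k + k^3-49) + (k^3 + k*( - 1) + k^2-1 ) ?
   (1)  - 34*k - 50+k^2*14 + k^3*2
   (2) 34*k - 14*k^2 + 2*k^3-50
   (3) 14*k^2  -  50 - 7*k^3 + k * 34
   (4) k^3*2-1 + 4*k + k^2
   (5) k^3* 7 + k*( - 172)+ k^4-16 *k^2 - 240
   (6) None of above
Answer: 6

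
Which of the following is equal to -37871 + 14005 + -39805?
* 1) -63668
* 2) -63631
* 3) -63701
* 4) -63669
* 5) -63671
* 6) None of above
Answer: 5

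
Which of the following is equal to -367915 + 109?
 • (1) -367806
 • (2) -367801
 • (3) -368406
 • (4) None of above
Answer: 1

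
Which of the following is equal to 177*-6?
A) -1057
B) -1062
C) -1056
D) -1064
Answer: B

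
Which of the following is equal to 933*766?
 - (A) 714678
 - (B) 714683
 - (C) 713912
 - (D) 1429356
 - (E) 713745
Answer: A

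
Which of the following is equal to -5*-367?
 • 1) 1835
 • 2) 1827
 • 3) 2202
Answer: 1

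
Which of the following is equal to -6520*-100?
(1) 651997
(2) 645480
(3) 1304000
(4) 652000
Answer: 4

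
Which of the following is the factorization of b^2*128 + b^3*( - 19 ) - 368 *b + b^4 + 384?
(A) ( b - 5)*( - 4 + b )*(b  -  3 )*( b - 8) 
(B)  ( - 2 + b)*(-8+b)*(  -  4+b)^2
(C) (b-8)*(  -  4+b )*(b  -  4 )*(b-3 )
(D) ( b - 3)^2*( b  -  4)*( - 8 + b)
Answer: C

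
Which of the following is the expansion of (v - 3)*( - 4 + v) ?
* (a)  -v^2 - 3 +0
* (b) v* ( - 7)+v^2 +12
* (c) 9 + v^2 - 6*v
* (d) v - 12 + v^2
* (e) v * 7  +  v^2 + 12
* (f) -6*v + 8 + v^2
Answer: b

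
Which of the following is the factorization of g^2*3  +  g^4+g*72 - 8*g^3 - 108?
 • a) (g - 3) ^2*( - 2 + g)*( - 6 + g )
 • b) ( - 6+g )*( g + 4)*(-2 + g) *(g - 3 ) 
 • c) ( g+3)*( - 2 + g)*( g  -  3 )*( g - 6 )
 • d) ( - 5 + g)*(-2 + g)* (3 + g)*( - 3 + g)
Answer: c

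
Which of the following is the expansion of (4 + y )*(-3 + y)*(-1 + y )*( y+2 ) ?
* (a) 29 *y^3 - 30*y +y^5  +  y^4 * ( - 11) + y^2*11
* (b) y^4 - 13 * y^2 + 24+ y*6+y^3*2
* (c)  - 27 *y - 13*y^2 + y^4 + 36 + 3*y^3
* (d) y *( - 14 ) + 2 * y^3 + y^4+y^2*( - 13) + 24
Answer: d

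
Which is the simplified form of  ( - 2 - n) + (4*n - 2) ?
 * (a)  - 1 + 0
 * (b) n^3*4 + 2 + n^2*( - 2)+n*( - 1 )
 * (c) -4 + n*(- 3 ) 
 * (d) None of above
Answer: d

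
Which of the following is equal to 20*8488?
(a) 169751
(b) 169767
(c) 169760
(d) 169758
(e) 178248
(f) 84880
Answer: c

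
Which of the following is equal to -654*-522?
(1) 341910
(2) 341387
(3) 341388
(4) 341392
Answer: 3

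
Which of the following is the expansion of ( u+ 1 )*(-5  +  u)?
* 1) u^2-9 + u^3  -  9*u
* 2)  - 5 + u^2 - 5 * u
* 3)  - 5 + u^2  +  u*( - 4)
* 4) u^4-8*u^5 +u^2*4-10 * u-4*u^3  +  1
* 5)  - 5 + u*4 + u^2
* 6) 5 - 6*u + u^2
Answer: 3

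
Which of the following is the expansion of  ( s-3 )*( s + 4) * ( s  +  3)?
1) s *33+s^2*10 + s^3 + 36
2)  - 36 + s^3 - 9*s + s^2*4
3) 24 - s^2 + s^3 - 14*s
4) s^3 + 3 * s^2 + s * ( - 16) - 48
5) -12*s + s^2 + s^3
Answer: 2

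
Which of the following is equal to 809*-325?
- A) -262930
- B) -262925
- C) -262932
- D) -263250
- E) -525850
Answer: B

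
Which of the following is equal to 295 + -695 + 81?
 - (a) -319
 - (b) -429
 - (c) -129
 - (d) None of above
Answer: a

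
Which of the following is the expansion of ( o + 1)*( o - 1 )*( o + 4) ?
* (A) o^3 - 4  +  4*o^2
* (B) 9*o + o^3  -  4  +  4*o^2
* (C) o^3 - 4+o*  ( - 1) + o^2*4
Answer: C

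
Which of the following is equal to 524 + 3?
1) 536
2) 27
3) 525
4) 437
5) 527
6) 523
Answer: 5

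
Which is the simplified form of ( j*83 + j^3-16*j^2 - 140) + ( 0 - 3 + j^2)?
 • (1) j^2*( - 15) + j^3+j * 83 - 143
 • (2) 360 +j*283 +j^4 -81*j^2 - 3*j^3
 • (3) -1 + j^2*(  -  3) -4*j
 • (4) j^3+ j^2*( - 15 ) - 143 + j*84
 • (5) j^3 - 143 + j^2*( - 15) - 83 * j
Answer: 1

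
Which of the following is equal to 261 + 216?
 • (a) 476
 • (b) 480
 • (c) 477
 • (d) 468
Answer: c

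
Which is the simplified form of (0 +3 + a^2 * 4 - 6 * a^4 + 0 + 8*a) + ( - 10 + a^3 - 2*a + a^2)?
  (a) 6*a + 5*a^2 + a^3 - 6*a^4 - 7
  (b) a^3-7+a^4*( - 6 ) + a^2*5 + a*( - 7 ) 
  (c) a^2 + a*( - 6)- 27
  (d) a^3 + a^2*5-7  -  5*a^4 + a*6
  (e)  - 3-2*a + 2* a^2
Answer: a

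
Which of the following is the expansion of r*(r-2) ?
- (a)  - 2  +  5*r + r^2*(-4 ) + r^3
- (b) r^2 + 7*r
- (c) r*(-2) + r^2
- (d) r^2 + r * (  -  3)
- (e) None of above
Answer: c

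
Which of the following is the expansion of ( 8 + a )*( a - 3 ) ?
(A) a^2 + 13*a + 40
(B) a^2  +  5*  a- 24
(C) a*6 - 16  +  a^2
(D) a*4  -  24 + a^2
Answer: B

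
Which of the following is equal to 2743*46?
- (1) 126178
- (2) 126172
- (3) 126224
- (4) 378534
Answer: 1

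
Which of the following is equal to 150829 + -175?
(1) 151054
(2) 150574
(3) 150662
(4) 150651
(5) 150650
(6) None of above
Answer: 6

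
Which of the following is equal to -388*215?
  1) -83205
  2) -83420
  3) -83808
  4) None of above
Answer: 2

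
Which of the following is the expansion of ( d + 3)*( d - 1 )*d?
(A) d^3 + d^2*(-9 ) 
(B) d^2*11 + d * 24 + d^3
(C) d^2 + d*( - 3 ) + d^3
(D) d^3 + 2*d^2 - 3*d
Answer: D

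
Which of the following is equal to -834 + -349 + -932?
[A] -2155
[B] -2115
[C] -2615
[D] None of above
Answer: B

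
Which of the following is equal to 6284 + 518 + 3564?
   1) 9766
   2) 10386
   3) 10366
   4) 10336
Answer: 3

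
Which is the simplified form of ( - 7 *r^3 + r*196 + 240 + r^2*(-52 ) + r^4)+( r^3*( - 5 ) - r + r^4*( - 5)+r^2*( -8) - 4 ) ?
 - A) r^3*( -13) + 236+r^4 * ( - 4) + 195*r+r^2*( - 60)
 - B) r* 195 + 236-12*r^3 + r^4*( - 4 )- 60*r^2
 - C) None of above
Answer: B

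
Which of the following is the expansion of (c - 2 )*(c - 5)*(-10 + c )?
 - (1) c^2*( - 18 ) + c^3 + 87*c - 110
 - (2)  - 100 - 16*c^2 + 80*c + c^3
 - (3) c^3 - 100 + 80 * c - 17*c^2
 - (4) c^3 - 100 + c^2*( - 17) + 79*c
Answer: 3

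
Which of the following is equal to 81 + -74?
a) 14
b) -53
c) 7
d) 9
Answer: c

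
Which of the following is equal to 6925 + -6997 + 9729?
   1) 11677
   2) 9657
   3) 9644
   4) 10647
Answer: 2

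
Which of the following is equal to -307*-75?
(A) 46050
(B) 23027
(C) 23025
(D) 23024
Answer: C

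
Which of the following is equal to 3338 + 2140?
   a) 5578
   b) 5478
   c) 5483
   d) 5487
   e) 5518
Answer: b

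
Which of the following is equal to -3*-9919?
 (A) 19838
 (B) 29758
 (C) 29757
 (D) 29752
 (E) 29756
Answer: C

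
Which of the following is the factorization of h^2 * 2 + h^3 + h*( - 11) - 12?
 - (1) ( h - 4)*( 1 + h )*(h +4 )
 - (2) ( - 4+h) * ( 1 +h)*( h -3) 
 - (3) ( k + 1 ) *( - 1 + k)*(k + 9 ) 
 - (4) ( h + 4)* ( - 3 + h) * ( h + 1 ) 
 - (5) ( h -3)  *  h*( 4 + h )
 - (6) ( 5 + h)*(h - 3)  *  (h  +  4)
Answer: 4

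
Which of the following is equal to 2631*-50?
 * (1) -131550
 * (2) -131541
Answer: 1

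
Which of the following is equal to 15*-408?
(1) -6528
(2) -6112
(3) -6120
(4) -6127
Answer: 3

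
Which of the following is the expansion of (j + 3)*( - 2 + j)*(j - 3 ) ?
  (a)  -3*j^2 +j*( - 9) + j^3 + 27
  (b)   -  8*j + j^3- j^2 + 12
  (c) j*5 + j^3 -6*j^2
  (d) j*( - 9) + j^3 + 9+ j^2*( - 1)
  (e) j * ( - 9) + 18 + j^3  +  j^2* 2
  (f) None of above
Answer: f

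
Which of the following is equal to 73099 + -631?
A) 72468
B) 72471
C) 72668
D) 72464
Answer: A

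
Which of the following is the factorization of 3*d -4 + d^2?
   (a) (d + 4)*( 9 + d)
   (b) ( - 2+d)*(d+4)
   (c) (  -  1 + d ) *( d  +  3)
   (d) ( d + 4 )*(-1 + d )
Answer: d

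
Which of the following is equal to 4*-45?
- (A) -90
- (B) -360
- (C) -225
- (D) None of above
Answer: D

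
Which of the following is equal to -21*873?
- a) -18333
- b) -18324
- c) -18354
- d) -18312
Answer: a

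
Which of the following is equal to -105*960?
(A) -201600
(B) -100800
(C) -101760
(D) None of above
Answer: B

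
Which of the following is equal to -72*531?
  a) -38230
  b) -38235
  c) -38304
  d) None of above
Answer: d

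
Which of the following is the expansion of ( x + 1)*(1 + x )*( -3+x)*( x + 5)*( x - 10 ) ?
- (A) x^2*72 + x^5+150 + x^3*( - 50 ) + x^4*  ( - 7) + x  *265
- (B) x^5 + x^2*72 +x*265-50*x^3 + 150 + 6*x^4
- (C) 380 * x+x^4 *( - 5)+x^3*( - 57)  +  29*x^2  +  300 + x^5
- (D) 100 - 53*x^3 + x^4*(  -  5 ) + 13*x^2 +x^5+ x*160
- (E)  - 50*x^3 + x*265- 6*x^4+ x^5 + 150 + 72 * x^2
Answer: E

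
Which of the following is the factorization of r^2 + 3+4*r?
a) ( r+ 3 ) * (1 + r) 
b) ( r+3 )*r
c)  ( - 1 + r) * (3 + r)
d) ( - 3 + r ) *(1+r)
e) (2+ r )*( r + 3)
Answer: a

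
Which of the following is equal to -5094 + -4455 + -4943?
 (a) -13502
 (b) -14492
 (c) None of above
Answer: b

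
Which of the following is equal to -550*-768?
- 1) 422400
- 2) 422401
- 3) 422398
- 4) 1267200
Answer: 1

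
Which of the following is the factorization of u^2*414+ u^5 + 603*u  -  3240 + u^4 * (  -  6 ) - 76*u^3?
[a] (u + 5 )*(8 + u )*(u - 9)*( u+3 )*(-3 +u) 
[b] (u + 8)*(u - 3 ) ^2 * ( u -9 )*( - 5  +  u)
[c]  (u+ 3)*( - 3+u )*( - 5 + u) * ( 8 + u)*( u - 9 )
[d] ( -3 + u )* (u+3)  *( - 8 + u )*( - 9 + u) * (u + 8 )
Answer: c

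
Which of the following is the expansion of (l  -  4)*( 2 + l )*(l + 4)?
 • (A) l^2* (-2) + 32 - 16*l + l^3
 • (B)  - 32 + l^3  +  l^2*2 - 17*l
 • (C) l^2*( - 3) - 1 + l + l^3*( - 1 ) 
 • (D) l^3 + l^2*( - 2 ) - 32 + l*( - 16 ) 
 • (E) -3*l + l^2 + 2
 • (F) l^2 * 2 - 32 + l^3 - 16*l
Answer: F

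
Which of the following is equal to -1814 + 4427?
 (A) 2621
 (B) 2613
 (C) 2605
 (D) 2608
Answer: B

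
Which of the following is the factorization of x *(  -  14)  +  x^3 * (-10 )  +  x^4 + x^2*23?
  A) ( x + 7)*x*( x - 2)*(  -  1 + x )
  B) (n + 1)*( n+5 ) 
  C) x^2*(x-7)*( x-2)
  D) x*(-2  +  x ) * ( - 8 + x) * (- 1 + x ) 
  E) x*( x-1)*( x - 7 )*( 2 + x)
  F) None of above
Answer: F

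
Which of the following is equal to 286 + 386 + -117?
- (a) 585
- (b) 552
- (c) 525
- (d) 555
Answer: d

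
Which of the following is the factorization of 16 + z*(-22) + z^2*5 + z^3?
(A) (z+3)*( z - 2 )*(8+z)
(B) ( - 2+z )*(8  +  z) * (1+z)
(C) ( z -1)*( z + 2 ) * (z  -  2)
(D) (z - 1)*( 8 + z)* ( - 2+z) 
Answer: D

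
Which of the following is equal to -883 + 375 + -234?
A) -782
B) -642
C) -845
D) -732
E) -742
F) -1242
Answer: E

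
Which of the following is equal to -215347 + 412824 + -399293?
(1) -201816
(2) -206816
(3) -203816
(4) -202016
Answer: 1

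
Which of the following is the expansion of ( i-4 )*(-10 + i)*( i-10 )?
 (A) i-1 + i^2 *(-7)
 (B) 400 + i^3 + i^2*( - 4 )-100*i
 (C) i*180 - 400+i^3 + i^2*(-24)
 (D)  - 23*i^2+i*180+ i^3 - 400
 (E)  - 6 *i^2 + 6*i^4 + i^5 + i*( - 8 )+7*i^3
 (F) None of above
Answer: C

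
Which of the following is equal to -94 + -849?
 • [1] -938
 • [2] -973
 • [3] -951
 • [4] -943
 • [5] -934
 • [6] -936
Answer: 4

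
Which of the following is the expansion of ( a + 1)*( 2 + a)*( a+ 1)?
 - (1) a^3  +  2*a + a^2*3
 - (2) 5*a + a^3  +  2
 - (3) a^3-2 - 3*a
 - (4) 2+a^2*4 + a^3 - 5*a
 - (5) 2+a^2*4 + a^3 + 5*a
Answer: 5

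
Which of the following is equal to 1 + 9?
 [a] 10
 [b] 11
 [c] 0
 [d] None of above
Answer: a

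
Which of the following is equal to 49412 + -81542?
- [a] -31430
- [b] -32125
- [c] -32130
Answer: c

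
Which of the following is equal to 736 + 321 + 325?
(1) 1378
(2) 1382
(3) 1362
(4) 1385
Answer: 2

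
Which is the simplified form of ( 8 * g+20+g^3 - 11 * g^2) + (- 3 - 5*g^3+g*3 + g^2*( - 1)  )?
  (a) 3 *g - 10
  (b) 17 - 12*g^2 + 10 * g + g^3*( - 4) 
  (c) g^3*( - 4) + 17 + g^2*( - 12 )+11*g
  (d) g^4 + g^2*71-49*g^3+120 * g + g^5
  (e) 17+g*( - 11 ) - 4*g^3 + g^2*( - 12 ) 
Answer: c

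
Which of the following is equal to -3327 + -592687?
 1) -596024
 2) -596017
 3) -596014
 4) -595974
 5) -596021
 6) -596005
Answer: 3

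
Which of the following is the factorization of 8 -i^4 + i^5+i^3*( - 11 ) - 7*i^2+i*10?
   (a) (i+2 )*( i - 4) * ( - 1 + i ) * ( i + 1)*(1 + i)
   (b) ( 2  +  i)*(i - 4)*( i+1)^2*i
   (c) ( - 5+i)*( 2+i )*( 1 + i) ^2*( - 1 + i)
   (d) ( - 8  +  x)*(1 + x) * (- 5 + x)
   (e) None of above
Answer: a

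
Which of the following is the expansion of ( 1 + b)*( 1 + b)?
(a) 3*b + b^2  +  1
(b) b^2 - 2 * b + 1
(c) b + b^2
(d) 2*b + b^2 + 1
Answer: d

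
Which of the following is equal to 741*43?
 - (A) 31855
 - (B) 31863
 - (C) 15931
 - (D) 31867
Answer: B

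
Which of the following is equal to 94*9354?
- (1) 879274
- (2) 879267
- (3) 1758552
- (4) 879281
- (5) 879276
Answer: 5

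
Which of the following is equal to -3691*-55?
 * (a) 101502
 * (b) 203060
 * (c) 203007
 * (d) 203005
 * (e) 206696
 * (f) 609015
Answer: d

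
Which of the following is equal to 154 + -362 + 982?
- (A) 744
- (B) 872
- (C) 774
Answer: C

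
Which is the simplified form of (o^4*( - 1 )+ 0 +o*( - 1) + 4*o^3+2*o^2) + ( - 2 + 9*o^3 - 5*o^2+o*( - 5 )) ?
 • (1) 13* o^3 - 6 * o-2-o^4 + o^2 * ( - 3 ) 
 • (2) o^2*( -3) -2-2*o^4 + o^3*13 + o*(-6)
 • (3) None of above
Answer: 1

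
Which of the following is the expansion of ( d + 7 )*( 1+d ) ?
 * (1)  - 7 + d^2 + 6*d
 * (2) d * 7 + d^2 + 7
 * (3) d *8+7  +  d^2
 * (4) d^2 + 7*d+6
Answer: 3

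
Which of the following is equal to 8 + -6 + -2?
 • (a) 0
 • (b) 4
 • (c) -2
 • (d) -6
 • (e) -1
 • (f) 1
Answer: a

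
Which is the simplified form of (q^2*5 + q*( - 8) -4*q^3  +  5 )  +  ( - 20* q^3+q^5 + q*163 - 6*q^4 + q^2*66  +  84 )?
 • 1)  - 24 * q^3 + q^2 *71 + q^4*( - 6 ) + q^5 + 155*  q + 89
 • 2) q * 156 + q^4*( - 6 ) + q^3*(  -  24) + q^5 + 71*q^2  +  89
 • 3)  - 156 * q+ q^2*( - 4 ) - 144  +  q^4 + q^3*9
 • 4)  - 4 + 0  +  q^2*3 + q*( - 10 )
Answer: 1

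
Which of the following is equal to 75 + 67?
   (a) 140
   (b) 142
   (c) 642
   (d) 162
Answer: b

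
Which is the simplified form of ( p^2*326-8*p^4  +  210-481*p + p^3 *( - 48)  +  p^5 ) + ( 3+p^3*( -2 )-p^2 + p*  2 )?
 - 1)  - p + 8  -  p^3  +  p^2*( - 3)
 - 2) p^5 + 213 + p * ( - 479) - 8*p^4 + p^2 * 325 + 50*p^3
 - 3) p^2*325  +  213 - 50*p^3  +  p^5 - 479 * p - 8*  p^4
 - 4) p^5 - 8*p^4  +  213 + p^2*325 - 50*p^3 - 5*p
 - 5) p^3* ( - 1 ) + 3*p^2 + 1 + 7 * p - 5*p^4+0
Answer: 3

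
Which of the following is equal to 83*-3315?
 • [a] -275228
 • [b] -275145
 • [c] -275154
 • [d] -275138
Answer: b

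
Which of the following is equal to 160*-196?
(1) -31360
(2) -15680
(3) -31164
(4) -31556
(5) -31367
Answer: 1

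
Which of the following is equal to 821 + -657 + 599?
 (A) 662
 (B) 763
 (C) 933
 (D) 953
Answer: B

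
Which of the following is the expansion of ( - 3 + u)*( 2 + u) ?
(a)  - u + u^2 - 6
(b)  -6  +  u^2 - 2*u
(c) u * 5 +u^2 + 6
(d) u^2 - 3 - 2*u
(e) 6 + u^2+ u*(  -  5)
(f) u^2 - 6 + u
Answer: a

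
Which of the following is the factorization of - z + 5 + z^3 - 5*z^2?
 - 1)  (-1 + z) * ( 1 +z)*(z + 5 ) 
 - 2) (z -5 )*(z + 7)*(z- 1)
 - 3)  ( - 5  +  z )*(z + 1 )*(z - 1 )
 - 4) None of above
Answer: 3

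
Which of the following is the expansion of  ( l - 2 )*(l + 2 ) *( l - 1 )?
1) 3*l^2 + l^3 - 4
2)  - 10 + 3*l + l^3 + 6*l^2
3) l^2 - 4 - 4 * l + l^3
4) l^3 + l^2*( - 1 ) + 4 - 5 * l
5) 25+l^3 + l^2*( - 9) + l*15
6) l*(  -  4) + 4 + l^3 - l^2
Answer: 6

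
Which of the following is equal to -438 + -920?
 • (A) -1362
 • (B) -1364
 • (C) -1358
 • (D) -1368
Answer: C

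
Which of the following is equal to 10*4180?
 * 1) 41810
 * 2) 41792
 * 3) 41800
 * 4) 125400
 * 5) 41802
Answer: 3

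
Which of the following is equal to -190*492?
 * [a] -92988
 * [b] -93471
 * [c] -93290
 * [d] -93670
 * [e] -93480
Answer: e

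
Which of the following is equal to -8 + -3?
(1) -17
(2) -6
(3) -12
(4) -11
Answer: 4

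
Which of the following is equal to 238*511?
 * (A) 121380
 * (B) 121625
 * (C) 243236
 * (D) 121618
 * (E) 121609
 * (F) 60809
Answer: D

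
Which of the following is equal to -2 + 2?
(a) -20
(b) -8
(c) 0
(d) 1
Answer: c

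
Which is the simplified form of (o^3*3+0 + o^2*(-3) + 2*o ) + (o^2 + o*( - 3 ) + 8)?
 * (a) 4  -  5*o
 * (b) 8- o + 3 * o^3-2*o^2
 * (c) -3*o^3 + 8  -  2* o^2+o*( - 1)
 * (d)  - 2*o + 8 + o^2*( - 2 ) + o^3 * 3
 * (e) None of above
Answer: b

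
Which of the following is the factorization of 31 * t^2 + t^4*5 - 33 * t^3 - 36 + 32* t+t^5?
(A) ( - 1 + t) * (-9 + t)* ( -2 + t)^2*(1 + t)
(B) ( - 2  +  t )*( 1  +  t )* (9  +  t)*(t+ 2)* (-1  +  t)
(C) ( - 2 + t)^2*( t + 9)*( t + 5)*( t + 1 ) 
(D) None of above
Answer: D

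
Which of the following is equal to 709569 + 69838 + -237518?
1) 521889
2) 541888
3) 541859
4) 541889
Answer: 4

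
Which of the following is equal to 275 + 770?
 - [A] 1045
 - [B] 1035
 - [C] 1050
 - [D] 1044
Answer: A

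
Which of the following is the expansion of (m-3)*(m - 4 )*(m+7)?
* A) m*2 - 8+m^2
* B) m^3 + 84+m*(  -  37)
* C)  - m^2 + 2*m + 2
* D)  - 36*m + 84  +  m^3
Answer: B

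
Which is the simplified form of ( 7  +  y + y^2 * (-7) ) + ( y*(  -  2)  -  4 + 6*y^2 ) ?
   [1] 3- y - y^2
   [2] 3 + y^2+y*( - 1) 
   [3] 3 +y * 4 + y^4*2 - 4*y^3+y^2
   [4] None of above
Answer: 1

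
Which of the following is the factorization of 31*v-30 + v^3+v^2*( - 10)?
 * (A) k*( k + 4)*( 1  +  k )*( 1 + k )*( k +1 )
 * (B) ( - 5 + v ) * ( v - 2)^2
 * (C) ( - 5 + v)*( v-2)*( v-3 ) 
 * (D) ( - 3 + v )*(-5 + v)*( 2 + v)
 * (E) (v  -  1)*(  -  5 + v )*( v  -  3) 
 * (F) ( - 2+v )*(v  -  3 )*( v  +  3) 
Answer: C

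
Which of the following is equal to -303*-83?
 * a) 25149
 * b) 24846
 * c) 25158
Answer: a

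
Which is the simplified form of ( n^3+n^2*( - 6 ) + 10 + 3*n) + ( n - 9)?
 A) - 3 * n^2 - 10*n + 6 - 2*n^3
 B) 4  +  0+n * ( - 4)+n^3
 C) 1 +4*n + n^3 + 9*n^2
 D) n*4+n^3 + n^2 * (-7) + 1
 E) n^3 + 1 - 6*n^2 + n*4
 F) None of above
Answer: E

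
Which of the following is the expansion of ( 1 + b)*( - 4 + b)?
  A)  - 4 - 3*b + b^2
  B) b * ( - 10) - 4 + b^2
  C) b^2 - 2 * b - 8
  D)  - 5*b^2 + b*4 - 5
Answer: A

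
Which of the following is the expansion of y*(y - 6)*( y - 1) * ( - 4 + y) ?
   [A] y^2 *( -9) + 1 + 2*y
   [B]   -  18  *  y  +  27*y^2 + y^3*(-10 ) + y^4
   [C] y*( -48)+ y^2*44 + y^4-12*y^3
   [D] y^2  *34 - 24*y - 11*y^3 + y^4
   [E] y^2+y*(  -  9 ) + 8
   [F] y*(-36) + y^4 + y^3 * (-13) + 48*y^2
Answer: D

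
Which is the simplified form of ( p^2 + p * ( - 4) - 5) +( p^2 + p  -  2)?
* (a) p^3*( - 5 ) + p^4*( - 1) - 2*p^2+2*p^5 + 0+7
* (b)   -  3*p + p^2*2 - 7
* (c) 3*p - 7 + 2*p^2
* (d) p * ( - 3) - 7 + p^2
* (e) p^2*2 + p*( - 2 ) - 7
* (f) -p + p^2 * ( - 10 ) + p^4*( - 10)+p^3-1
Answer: b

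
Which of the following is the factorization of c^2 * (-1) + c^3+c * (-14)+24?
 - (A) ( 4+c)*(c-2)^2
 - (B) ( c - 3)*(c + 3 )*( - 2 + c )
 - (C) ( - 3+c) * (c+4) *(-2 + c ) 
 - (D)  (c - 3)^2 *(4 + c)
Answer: C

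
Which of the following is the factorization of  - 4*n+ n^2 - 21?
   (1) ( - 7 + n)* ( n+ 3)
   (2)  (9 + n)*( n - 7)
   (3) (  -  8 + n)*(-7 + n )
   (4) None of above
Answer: 1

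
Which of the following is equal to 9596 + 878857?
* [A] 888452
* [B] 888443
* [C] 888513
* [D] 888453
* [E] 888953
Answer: D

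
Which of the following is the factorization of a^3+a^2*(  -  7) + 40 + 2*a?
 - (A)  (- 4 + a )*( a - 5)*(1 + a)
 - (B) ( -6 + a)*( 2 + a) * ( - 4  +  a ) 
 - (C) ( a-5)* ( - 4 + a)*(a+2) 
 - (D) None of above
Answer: C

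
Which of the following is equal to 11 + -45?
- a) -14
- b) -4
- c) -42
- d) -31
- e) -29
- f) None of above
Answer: f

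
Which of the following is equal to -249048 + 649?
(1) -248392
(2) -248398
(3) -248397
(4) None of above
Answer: 4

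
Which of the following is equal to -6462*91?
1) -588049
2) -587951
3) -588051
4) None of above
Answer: 4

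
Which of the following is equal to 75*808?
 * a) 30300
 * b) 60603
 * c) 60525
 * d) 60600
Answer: d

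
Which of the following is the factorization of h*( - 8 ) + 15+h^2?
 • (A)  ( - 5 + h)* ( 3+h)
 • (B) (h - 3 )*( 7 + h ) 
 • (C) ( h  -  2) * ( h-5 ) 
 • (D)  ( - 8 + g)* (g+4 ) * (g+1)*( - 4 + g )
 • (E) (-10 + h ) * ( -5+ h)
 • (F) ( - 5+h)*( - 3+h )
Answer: F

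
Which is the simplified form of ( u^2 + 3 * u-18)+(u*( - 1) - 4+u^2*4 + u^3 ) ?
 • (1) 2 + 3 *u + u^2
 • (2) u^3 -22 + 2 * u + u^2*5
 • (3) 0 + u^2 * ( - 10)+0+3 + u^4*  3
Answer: 2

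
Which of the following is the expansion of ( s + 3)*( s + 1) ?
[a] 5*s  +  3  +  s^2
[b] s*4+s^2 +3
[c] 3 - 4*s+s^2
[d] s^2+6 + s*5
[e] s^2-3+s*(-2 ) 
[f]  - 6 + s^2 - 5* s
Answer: b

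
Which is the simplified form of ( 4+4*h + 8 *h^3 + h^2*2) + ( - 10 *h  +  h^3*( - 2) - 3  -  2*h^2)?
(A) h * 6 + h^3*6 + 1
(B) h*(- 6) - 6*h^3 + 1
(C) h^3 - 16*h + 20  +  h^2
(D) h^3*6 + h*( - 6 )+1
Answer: D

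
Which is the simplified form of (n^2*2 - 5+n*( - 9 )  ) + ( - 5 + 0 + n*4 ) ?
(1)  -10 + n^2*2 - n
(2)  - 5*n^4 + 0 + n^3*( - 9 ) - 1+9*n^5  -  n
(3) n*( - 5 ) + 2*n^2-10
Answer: 3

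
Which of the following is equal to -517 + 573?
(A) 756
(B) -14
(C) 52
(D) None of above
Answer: D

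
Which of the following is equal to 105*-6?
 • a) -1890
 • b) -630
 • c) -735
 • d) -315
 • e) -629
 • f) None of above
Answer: b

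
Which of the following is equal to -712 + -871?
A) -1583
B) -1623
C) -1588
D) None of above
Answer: A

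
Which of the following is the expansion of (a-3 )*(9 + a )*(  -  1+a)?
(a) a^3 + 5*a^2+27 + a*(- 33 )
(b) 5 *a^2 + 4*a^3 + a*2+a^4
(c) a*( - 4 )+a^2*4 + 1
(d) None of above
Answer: a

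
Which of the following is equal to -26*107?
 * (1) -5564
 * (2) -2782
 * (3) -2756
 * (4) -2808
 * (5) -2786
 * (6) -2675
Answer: 2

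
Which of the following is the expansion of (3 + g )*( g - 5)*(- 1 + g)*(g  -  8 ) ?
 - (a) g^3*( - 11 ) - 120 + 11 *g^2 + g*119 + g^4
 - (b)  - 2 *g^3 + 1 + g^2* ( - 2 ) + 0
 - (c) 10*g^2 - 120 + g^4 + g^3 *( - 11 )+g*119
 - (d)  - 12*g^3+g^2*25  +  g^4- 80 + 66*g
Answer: a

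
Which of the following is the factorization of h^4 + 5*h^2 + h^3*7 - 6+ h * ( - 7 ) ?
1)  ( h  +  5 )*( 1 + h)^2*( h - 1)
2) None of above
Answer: 2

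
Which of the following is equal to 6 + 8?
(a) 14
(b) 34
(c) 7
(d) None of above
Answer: a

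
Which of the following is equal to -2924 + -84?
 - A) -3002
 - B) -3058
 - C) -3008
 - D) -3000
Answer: C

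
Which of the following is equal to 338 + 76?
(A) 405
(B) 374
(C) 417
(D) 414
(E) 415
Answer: D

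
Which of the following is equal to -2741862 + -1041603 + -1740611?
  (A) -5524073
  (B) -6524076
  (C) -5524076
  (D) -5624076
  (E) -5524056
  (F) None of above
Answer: C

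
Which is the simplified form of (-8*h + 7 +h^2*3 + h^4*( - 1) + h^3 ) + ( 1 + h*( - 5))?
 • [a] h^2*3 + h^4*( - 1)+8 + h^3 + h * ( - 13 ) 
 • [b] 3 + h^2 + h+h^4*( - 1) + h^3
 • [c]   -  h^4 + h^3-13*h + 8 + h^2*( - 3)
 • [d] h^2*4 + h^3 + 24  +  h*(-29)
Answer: a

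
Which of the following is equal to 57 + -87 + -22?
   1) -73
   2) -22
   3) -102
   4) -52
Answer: 4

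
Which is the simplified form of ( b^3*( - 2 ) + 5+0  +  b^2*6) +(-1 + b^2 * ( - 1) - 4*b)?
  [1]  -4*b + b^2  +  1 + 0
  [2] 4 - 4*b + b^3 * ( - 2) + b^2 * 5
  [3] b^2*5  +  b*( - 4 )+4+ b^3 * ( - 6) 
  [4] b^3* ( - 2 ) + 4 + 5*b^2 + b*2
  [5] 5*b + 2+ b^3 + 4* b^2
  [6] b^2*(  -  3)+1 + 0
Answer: 2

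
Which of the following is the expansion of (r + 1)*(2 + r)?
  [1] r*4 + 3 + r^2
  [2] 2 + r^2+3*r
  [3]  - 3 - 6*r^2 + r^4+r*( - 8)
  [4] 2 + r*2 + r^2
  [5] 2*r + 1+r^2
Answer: 2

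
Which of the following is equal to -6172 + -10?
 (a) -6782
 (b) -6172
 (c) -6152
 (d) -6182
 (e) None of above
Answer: d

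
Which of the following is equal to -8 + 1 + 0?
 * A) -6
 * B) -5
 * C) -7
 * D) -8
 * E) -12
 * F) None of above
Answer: C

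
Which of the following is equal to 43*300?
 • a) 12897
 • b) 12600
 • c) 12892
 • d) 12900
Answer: d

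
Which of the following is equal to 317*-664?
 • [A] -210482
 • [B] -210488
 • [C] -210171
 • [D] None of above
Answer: B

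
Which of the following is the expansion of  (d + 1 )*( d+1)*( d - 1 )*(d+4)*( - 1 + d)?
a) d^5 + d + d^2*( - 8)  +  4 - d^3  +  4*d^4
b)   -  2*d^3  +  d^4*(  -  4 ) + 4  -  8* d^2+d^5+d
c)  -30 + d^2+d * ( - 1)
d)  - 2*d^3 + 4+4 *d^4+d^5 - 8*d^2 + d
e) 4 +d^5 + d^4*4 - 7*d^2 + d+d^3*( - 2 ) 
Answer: d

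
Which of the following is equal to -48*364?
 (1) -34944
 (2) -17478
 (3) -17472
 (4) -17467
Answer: 3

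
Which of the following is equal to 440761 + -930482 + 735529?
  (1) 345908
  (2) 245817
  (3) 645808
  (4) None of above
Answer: 4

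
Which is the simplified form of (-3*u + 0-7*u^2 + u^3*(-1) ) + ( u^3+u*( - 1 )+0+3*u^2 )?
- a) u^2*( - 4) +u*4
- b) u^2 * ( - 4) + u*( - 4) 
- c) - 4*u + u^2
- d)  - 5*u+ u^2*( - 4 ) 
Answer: b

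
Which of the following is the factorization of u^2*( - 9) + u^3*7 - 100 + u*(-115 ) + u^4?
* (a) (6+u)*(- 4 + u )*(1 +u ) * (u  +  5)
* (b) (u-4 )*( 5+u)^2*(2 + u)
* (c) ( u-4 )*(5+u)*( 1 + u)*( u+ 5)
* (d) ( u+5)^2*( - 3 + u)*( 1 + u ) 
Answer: c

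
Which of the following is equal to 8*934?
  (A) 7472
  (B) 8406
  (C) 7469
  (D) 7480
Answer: A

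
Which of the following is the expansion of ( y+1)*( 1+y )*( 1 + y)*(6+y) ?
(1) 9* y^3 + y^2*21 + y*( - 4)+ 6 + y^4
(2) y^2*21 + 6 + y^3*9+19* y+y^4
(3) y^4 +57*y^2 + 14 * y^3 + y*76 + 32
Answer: 2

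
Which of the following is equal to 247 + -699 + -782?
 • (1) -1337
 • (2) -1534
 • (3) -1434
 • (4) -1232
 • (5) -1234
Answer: 5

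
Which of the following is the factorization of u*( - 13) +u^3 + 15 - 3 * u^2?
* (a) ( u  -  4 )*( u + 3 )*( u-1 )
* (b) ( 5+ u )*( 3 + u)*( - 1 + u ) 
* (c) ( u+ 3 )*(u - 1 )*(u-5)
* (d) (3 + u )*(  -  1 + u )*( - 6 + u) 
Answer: c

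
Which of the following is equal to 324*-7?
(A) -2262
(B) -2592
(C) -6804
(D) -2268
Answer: D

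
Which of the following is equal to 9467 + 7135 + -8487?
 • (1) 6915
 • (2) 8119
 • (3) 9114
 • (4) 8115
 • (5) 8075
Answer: 4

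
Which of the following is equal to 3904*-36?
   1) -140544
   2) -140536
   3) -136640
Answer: 1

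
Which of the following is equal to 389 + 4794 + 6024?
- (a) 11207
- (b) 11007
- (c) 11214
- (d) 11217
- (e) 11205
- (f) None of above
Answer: a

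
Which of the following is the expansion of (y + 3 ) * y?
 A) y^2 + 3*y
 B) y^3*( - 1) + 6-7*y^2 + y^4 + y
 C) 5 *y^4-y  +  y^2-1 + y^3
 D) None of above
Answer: A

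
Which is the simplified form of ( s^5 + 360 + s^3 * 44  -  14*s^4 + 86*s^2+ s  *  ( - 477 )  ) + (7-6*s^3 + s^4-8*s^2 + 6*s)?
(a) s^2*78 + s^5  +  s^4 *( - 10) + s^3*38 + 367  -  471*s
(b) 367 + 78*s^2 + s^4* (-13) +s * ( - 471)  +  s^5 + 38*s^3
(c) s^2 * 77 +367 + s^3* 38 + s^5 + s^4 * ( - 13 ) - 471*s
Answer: b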